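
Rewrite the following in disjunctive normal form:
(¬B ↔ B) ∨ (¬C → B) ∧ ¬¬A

(¬B ↔ B) ∨ (¬C → B) ∧ ¬¬A
⇔ (¬B → B) ∧ (B → ¬B) ∨ (¬C → B) ∧ ¬¬A   — eliminate ↔
⇔ (¬¬B ∨ B) ∧ (B → ¬B) ∨ (¬C → B) ∧ ¬¬A   — eliminate →
⇔ (¬¬B ∨ B) ∧ (¬B ∨ ¬B) ∨ (¬C → B) ∧ ¬¬A   — eliminate →
⇔ (¬¬B ∨ B) ∧ (¬B ∨ ¬B) ∨ (¬¬C ∨ B) ∧ ¬¬A   — eliminate →
⇔ (B ∨ B) ∧ (¬B ∨ ¬B) ∨ (¬¬C ∨ B) ∧ ¬¬A   — double negation
⇔ (B ∨ B) ∧ (¬B ∨ ¬B) ∨ (C ∨ B) ∧ ¬¬A   — double negation
⇔ (B ∨ B) ∧ (¬B ∨ ¬B) ∨ (C ∨ B) ∧ A   — double negation
⇔ B ∧ ¬B ∨ B ∧ ¬B ∨ B ∧ ¬B ∨ B ∧ ¬B ∨ C ∧ A ∨ B ∧ A   — distribute ∧ over ∨
⇔ C ∧ A ∨ B ∧ A   — simplify

C ∧ A ∨ B ∧ A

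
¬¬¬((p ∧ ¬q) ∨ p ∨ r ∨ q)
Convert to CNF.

¬p ∧ ¬r ∧ ¬q

¬¬¬((p ∧ ¬q) ∨ p ∨ r ∨ q)
≡ ¬((p ∧ ¬q) ∨ p ∨ r ∨ q)   [double negation]
≡ ¬(p ∧ ¬q) ∧ ¬p ∧ ¬r ∧ ¬q   [De Morgan]
≡ (¬p ∨ ¬¬q) ∧ ¬p ∧ ¬r ∧ ¬q   [De Morgan]
≡ (¬p ∨ q) ∧ ¬p ∧ ¬r ∧ ¬q   [double negation]
≡ ¬p ∧ ¬r ∧ ¬q   [simplify]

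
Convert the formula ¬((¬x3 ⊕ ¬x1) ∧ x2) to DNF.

(x3 ∧ x1) ∨ (¬x1 ∧ ¬x3) ∨ ¬x2

¬((¬x3 ⊕ ¬x1) ∧ x2)
≡ ¬(((¬x3 ∧ ¬¬x1) ∨ (¬¬x3 ∧ ¬x1)) ∧ x2)   [expand ⊕]
≡ ¬((¬x3 ∧ ¬¬x1) ∨ (¬¬x3 ∧ ¬x1)) ∨ ¬x2   [De Morgan]
≡ (¬(¬x3 ∧ ¬¬x1) ∧ ¬(¬¬x3 ∧ ¬x1)) ∨ ¬x2   [De Morgan]
≡ ((¬¬x3 ∨ ¬¬¬x1) ∧ ¬(¬¬x3 ∧ ¬x1)) ∨ ¬x2   [De Morgan]
≡ ((x3 ∨ ¬¬¬x1) ∧ ¬(¬¬x3 ∧ ¬x1)) ∨ ¬x2   [double negation]
≡ ((x3 ∨ ¬x1) ∧ ¬(¬¬x3 ∧ ¬x1)) ∨ ¬x2   [double negation]
≡ ((x3 ∨ ¬x1) ∧ (¬¬¬x3 ∨ ¬¬x1)) ∨ ¬x2   [De Morgan]
≡ ((x3 ∨ ¬x1) ∧ (¬x3 ∨ ¬¬x1)) ∨ ¬x2   [double negation]
≡ ((x3 ∨ ¬x1) ∧ (¬x3 ∨ x1)) ∨ ¬x2   [double negation]
≡ (x3 ∧ ¬x3) ∨ (x3 ∧ x1) ∨ (¬x1 ∧ ¬x3) ∨ (¬x1 ∧ x1) ∨ ¬x2   [distribute ∧ over ∨]
≡ (x3 ∧ x1) ∨ (¬x1 ∧ ¬x3) ∨ ¬x2   [simplify]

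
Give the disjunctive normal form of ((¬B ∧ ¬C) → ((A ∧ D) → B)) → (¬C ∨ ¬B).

((¬B ∧ ¬C) → ((A ∧ D) → B)) → (¬C ∨ ¬B)
= ¬((¬B ∧ ¬C) → ((A ∧ D) → B)) ∨ ¬C ∨ ¬B   [eliminate →]
= ¬(¬(¬B ∧ ¬C) ∨ ((A ∧ D) → B)) ∨ ¬C ∨ ¬B   [eliminate →]
= ¬(¬(¬B ∧ ¬C) ∨ ¬(A ∧ D) ∨ B) ∨ ¬C ∨ ¬B   [eliminate →]
= (¬¬(¬B ∧ ¬C) ∧ ¬¬(A ∧ D) ∧ ¬B) ∨ ¬C ∨ ¬B   [De Morgan]
= (¬B ∧ ¬C ∧ ¬¬(A ∧ D) ∧ ¬B) ∨ ¬C ∨ ¬B   [double negation]
= (¬B ∧ ¬C ∧ A ∧ D ∧ ¬B) ∨ ¬C ∨ ¬B   [double negation]
= ¬C ∨ ¬B   [simplify]

¬C ∨ ¬B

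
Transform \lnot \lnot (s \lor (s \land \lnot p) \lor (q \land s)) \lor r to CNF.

s \lor r

\lnot \lnot (s \lor (s \land \lnot p) \lor (q \land s)) \lor r
≡ s \lor (s \land \lnot p) \lor (q \land s) \lor r   — double negation
≡ (s \lor s \lor q \lor r) \land (s \lor s \lor s \lor r) \land (s \lor \lnot p \lor q \lor r) \land (s \lor \lnot p \lor s \lor r)   — distribute \lor over \land
≡ s \lor r   — simplify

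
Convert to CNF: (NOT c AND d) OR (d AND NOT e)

(NOT c OR NOT e) AND d

(NOT c AND d) OR (d AND NOT e)
≡ (NOT c OR d) AND (NOT c OR NOT e) AND (d OR d) AND (d OR NOT e)   [distribute OR over AND]
≡ (NOT c OR NOT e) AND d   [simplify]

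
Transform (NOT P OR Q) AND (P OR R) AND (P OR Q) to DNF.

(Q AND P) OR (Q AND R)

(NOT P OR Q) AND (P OR R) AND (P OR Q)
≡ (NOT P AND P AND P) OR (NOT P AND P AND Q) OR (NOT P AND R AND P) OR (NOT P AND R AND Q) OR (Q AND P AND P) OR (Q AND P AND Q) OR (Q AND R AND P) OR (Q AND R AND Q)   — distribute AND over OR
≡ (Q AND P) OR (Q AND R)   — simplify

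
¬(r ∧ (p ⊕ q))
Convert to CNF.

¬(r ∧ (p ⊕ q))
≡ ¬(r ∧ (p ∨ q) ∧ ¬(p ∧ q))   — expand ⊕
≡ ¬r ∨ ¬(p ∨ q) ∨ ¬¬(p ∧ q)   — De Morgan
≡ ¬r ∨ (¬p ∧ ¬q) ∨ ¬¬(p ∧ q)   — De Morgan
≡ ¬r ∨ (¬p ∧ ¬q) ∨ (p ∧ q)   — double negation
≡ (¬r ∨ ¬p ∨ p) ∧ (¬r ∨ ¬p ∨ q) ∧ (¬r ∨ ¬q ∨ p) ∧ (¬r ∨ ¬q ∨ q)   — distribute ∨ over ∧
≡ (¬r ∨ ¬p ∨ q) ∧ (¬r ∨ ¬q ∨ p)   — simplify

(¬r ∨ ¬p ∨ q) ∧ (¬r ∨ ¬q ∨ p)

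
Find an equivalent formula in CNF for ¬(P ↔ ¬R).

(P ∨ ¬R) ∧ (R ∨ ¬P)

¬(P ↔ ¬R)
≡ ¬((P → ¬R) ∧ (¬R → P))   [eliminate ↔]
≡ ¬((¬P ∨ ¬R) ∧ (¬R → P))   [eliminate →]
≡ ¬((¬P ∨ ¬R) ∧ (¬¬R ∨ P))   [eliminate →]
≡ ¬(¬P ∨ ¬R) ∨ ¬(¬¬R ∨ P)   [De Morgan]
≡ (¬¬P ∧ ¬¬R) ∨ ¬(¬¬R ∨ P)   [De Morgan]
≡ (P ∧ ¬¬R) ∨ ¬(¬¬R ∨ P)   [double negation]
≡ (P ∧ R) ∨ ¬(¬¬R ∨ P)   [double negation]
≡ (P ∧ R) ∨ (¬¬¬R ∧ ¬P)   [De Morgan]
≡ (P ∧ R) ∨ (¬R ∧ ¬P)   [double negation]
≡ (P ∨ ¬R) ∧ (P ∨ ¬P) ∧ (R ∨ ¬R) ∧ (R ∨ ¬P)   [distribute ∨ over ∧]
≡ (P ∨ ¬R) ∧ (R ∨ ¬P)   [simplify]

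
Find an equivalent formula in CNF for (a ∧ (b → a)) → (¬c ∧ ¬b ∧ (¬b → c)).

(¬a ∨ b ∨ c) ∧ (¬a ∨ ¬c) ∧ (¬a ∨ ¬b)

(a ∧ (b → a)) → (¬c ∧ ¬b ∧ (¬b → c))
≡ ¬(a ∧ (b → a)) ∨ (¬c ∧ ¬b ∧ (¬b → c))   — eliminate →
≡ ¬(a ∧ (¬b ∨ a)) ∨ (¬c ∧ ¬b ∧ (¬b → c))   — eliminate →
≡ ¬(a ∧ (¬b ∨ a)) ∨ (¬c ∧ ¬b ∧ (¬¬b ∨ c))   — eliminate →
≡ ¬a ∨ ¬(¬b ∨ a) ∨ (¬c ∧ ¬b ∧ (¬¬b ∨ c))   — De Morgan
≡ ¬a ∨ (¬¬b ∧ ¬a) ∨ (¬c ∧ ¬b ∧ (¬¬b ∨ c))   — De Morgan
≡ ¬a ∨ (b ∧ ¬a) ∨ (¬c ∧ ¬b ∧ (¬¬b ∨ c))   — double negation
≡ ¬a ∨ (b ∧ ¬a) ∨ (¬c ∧ ¬b ∧ (b ∨ c))   — double negation
≡ (¬a ∨ b ∨ ¬c) ∧ (¬a ∨ b ∨ ¬b) ∧ (¬a ∨ b ∨ b ∨ c) ∧ (¬a ∨ ¬a ∨ ¬c) ∧ (¬a ∨ ¬a ∨ ¬b) ∧ (¬a ∨ ¬a ∨ b ∨ c)   — distribute ∨ over ∧
≡ (¬a ∨ b ∨ c) ∧ (¬a ∨ ¬c) ∧ (¬a ∨ ¬b)   — simplify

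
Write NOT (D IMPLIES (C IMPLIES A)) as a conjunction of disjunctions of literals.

NOT (D IMPLIES (C IMPLIES A))
= NOT (NOT D OR (C IMPLIES A))
= NOT (NOT D OR NOT C OR A)
= NOT NOT D AND NOT NOT C AND NOT A
= D AND NOT NOT C AND NOT A
= D AND C AND NOT A

D AND C AND NOT A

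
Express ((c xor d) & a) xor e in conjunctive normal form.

(c | d | e) & (~c | ~d | e) & (a | e) & (~c | d | ~a | ~e) & (~d | c | ~a | ~e)

((c xor d) & a) xor e
≡ (((c xor d) & a) | e) & ~((c xor d) & a & e)   [expand xor]
≡ (((c | d) & ~(c & d) & a) | e) & ~((c xor d) & a & e)   [expand xor]
≡ (((c | d) & ~(c & d) & a) | e) & ~((c | d) & ~(c & d) & a & e)   [expand xor]
≡ (((c | d) & (~c | ~d) & a) | e) & ~((c | d) & ~(c & d) & a & e)   [De Morgan]
≡ (((c | d) & (~c | ~d) & a) | e) & (~(c | d) | ~~(c & d) | ~a | ~e)   [De Morgan]
≡ (((c | d) & (~c | ~d) & a) | e) & ((~c & ~d) | ~~(c & d) | ~a | ~e)   [De Morgan]
≡ (((c | d) & (~c | ~d) & a) | e) & ((~c & ~d) | (c & d) | ~a | ~e)   [double negation]
≡ (c | d | e) & (~c | ~d | e) & (a | e) & (~c | c | ~a | ~e) & (~c | d | ~a | ~e) & (~d | c | ~a | ~e) & (~d | d | ~a | ~e)   [distribute | over &]
≡ (c | d | e) & (~c | ~d | e) & (a | e) & (~c | d | ~a | ~e) & (~d | c | ~a | ~e)   [simplify]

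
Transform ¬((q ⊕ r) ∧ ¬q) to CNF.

¬r ∨ q

¬((q ⊕ r) ∧ ¬q)
≡ ¬((q ∨ r) ∧ ¬(q ∧ r) ∧ ¬q)   [expand ⊕]
≡ ¬(q ∨ r) ∨ ¬¬(q ∧ r) ∨ ¬¬q   [De Morgan]
≡ (¬q ∧ ¬r) ∨ ¬¬(q ∧ r) ∨ ¬¬q   [De Morgan]
≡ (¬q ∧ ¬r) ∨ (q ∧ r) ∨ ¬¬q   [double negation]
≡ (¬q ∧ ¬r) ∨ (q ∧ r) ∨ q   [double negation]
≡ (¬q ∨ q ∨ q) ∧ (¬q ∨ r ∨ q) ∧ (¬r ∨ q ∨ q) ∧ (¬r ∨ r ∨ q)   [distribute ∨ over ∧]
≡ ¬r ∨ q   [simplify]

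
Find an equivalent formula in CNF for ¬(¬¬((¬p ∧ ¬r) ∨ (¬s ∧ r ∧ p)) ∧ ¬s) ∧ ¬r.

¬(¬¬((¬p ∧ ¬r) ∨ (¬s ∧ r ∧ p)) ∧ ¬s) ∧ ¬r
⇔ (¬¬¬((¬p ∧ ¬r) ∨ (¬s ∧ r ∧ p)) ∨ ¬¬s) ∧ ¬r   — De Morgan
⇔ (¬((¬p ∧ ¬r) ∨ (¬s ∧ r ∧ p)) ∨ ¬¬s) ∧ ¬r   — double negation
⇔ ((¬(¬p ∧ ¬r) ∧ ¬(¬s ∧ r ∧ p)) ∨ ¬¬s) ∧ ¬r   — De Morgan
⇔ (((¬¬p ∨ ¬¬r) ∧ ¬(¬s ∧ r ∧ p)) ∨ ¬¬s) ∧ ¬r   — De Morgan
⇔ (((p ∨ ¬¬r) ∧ ¬(¬s ∧ r ∧ p)) ∨ ¬¬s) ∧ ¬r   — double negation
⇔ (((p ∨ r) ∧ ¬(¬s ∧ r ∧ p)) ∨ ¬¬s) ∧ ¬r   — double negation
⇔ (((p ∨ r) ∧ (¬¬s ∨ ¬r ∨ ¬p)) ∨ ¬¬s) ∧ ¬r   — De Morgan
⇔ (((p ∨ r) ∧ (s ∨ ¬r ∨ ¬p)) ∨ ¬¬s) ∧ ¬r   — double negation
⇔ (((p ∨ r) ∧ (s ∨ ¬r ∨ ¬p)) ∨ s) ∧ ¬r   — double negation
⇔ (p ∨ r ∨ s) ∧ (s ∨ ¬r ∨ ¬p ∨ s) ∧ ¬r   — distribute ∨ over ∧
⇔ (p ∨ r ∨ s) ∧ ¬r   — simplify

(p ∨ r ∨ s) ∧ ¬r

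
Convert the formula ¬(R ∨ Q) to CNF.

¬(R ∨ Q)
= ¬R ∧ ¬Q   — De Morgan

¬R ∧ ¬Q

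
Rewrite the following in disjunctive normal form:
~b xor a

~b xor a
⇔ (~b & ~a) | (~~b & a)   (expand xor)
⇔ (~b & ~a) | (b & a)   (double negation)

(~b & ~a) | (b & a)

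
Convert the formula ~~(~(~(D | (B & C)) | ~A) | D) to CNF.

~~(~(~(D | (B & C)) | ~A) | D)
≡ ~(~(D | (B & C)) | ~A) | D   — double negation
≡ (~~(D | (B & C)) & ~~A) | D   — De Morgan
≡ ((D | (B & C)) & ~~A) | D   — double negation
≡ ((D | (B & C)) & A) | D   — double negation
≡ (D | B | D) & (D | C | D) & (A | D)   — distribute | over &
≡ (D | B) & (D | C) & (A | D)   — simplify

(D | B) & (D | C) & (A | D)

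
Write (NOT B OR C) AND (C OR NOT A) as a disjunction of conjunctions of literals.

(NOT B OR C) AND (C OR NOT A)
≡ (NOT B AND C) OR (NOT B AND NOT A) OR (C AND C) OR (C AND NOT A)   [distribute AND over OR]
≡ (NOT B AND NOT A) OR C   [simplify]

(NOT B AND NOT A) OR C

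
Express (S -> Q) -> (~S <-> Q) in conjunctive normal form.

(S | Q) & (~Q | ~S)

(S -> Q) -> (~S <-> Q)
≡ ~(S -> Q) | (~S <-> Q)   [eliminate ->]
≡ ~(~S | Q) | (~S <-> Q)   [eliminate ->]
≡ ~(~S | Q) | ((~S -> Q) & (Q -> ~S))   [eliminate <->]
≡ ~(~S | Q) | ((~~S | Q) & (Q -> ~S))   [eliminate ->]
≡ ~(~S | Q) | ((~~S | Q) & (~Q | ~S))   [eliminate ->]
≡ (~~S & ~Q) | ((~~S | Q) & (~Q | ~S))   [De Morgan]
≡ (S & ~Q) | ((~~S | Q) & (~Q | ~S))   [double negation]
≡ (S & ~Q) | ((S | Q) & (~Q | ~S))   [double negation]
≡ (S | S | Q) & (S | ~Q | ~S) & (~Q | S | Q) & (~Q | ~Q | ~S)   [distribute | over &]
≡ (S | Q) & (~Q | ~S)   [simplify]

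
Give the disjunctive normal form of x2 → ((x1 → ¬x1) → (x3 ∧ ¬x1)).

¬x2 ∨ x1 ∨ (x3 ∧ ¬x1)

x2 → ((x1 → ¬x1) → (x3 ∧ ¬x1))
≡ ¬x2 ∨ ((x1 → ¬x1) → (x3 ∧ ¬x1))   [eliminate →]
≡ ¬x2 ∨ ¬(x1 → ¬x1) ∨ (x3 ∧ ¬x1)   [eliminate →]
≡ ¬x2 ∨ ¬(¬x1 ∨ ¬x1) ∨ (x3 ∧ ¬x1)   [eliminate →]
≡ ¬x2 ∨ (¬¬x1 ∧ ¬¬x1) ∨ (x3 ∧ ¬x1)   [De Morgan]
≡ ¬x2 ∨ (x1 ∧ ¬¬x1) ∨ (x3 ∧ ¬x1)   [double negation]
≡ ¬x2 ∨ (x1 ∧ x1) ∨ (x3 ∧ ¬x1)   [double negation]
≡ ¬x2 ∨ x1 ∨ (x3 ∧ ¬x1)   [simplify]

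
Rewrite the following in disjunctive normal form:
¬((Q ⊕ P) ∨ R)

(¬Q ∧ ¬P ∧ ¬R) ∨ (P ∧ Q ∧ ¬R)

¬((Q ⊕ P) ∨ R)
= ¬((Q ∧ ¬P) ∨ (¬Q ∧ P) ∨ R)
= ¬(Q ∧ ¬P) ∧ ¬(¬Q ∧ P) ∧ ¬R
= (¬Q ∨ ¬¬P) ∧ ¬(¬Q ∧ P) ∧ ¬R
= (¬Q ∨ P) ∧ ¬(¬Q ∧ P) ∧ ¬R
= (¬Q ∨ P) ∧ (¬¬Q ∨ ¬P) ∧ ¬R
= (¬Q ∨ P) ∧ (Q ∨ ¬P) ∧ ¬R
= (¬Q ∧ Q ∧ ¬R) ∨ (¬Q ∧ ¬P ∧ ¬R) ∨ (P ∧ Q ∧ ¬R) ∨ (P ∧ ¬P ∧ ¬R)
= (¬Q ∧ ¬P ∧ ¬R) ∨ (P ∧ Q ∧ ¬R)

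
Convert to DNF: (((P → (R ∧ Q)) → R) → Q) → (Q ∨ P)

(R ∧ ¬Q) ∨ Q ∨ P

(((P → (R ∧ Q)) → R) → Q) → (Q ∨ P)
≡ ¬(((P → (R ∧ Q)) → R) → Q) ∨ Q ∨ P
≡ ¬(¬((P → (R ∧ Q)) → R) ∨ Q) ∨ Q ∨ P
≡ ¬(¬(¬(P → (R ∧ Q)) ∨ R) ∨ Q) ∨ Q ∨ P
≡ ¬(¬(¬(¬P ∨ (R ∧ Q)) ∨ R) ∨ Q) ∨ Q ∨ P
≡ (¬¬(¬(¬P ∨ (R ∧ Q)) ∨ R) ∧ ¬Q) ∨ Q ∨ P
≡ ((¬(¬P ∨ (R ∧ Q)) ∨ R) ∧ ¬Q) ∨ Q ∨ P
≡ (((¬¬P ∧ ¬(R ∧ Q)) ∨ R) ∧ ¬Q) ∨ Q ∨ P
≡ (((P ∧ ¬(R ∧ Q)) ∨ R) ∧ ¬Q) ∨ Q ∨ P
≡ (((P ∧ (¬R ∨ ¬Q)) ∨ R) ∧ ¬Q) ∨ Q ∨ P
≡ (P ∧ ¬R ∧ ¬Q) ∨ (P ∧ ¬Q ∧ ¬Q) ∨ (R ∧ ¬Q) ∨ Q ∨ P
≡ (R ∧ ¬Q) ∨ Q ∨ P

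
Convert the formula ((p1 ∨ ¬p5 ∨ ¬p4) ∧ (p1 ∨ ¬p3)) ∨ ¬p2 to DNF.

((p1 ∨ ¬p5 ∨ ¬p4) ∧ (p1 ∨ ¬p3)) ∨ ¬p2
≡ (p1 ∧ p1) ∨ (p1 ∧ ¬p3) ∨ (¬p5 ∧ p1) ∨ (¬p5 ∧ ¬p3) ∨ (¬p4 ∧ p1) ∨ (¬p4 ∧ ¬p3) ∨ ¬p2   [distribute ∧ over ∨]
≡ p1 ∨ (¬p5 ∧ ¬p3) ∨ (¬p4 ∧ ¬p3) ∨ ¬p2   [simplify]

p1 ∨ (¬p5 ∧ ¬p3) ∨ (¬p4 ∧ ¬p3) ∨ ¬p2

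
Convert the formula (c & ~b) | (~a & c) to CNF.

(c & ~b) | (~a & c)
= (c | ~a) & (c | c) & (~b | ~a) & (~b | c)   [distribute | over &]
= c & (~b | ~a)   [simplify]

c & (~b | ~a)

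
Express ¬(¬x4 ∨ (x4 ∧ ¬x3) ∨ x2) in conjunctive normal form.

¬(¬x4 ∨ (x4 ∧ ¬x3) ∨ x2)
≡ ¬¬x4 ∧ ¬(x4 ∧ ¬x3) ∧ ¬x2   [De Morgan]
≡ x4 ∧ ¬(x4 ∧ ¬x3) ∧ ¬x2   [double negation]
≡ x4 ∧ (¬x4 ∨ ¬¬x3) ∧ ¬x2   [De Morgan]
≡ x4 ∧ (¬x4 ∨ x3) ∧ ¬x2   [double negation]

x4 ∧ (¬x4 ∨ x3) ∧ ¬x2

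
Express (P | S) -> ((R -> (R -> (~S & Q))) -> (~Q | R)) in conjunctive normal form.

(P | S) -> ((R -> (R -> (~S & Q))) -> (~Q | R))
≡ ~(P | S) | ((R -> (R -> (~S & Q))) -> (~Q | R))   (eliminate ->)
≡ ~(P | S) | ~(R -> (R -> (~S & Q))) | ~Q | R   (eliminate ->)
≡ ~(P | S) | ~(~R | (R -> (~S & Q))) | ~Q | R   (eliminate ->)
≡ ~(P | S) | ~(~R | ~R | (~S & Q)) | ~Q | R   (eliminate ->)
≡ (~P & ~S) | ~(~R | ~R | (~S & Q)) | ~Q | R   (De Morgan)
≡ (~P & ~S) | (~~R & ~~R & ~(~S & Q)) | ~Q | R   (De Morgan)
≡ (~P & ~S) | (R & ~~R & ~(~S & Q)) | ~Q | R   (double negation)
≡ (~P & ~S) | (R & R & ~(~S & Q)) | ~Q | R   (double negation)
≡ (~P & ~S) | (R & R & (~~S | ~Q)) | ~Q | R   (De Morgan)
≡ (~P & ~S) | (R & R & (S | ~Q)) | ~Q | R   (double negation)
≡ (~P | R | ~Q | R) & (~P | R | ~Q | R) & (~P | S | ~Q | ~Q | R) & (~S | R | ~Q | R) & (~S | R | ~Q | R) & (~S | S | ~Q | ~Q | R)   (distribute | over &)
≡ (~P | R | ~Q) & (~S | R | ~Q)   (simplify)

(~P | R | ~Q) & (~S | R | ~Q)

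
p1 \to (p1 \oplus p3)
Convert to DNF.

p1 \to (p1 \oplus p3)
≡ \lnot p1 \lor (p1 \oplus p3)   [eliminate \to]
≡ \lnot p1 \lor (p1 \land \lnot p3) \lor (\lnot p1 \land p3)   [expand \oplus]
≡ \lnot p1 \lor (p1 \land \lnot p3)   [simplify]

\lnot p1 \lor (p1 \land \lnot p3)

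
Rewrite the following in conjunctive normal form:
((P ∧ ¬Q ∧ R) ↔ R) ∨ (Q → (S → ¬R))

¬R ∨ ¬Q ∨ ¬S

((P ∧ ¬Q ∧ R) ↔ R) ∨ (Q → (S → ¬R))
= (((P ∧ ¬Q ∧ R) → R) ∧ (R → (P ∧ ¬Q ∧ R))) ∨ (Q → (S → ¬R))
= ((¬(P ∧ ¬Q ∧ R) ∨ R) ∧ (R → (P ∧ ¬Q ∧ R))) ∨ (Q → (S → ¬R))
= ((¬(P ∧ ¬Q ∧ R) ∨ R) ∧ (¬R ∨ (P ∧ ¬Q ∧ R))) ∨ (Q → (S → ¬R))
= ((¬(P ∧ ¬Q ∧ R) ∨ R) ∧ (¬R ∨ (P ∧ ¬Q ∧ R))) ∨ ¬Q ∨ (S → ¬R)
= ((¬(P ∧ ¬Q ∧ R) ∨ R) ∧ (¬R ∨ (P ∧ ¬Q ∧ R))) ∨ ¬Q ∨ ¬S ∨ ¬R
= ((¬P ∨ ¬¬Q ∨ ¬R ∨ R) ∧ (¬R ∨ (P ∧ ¬Q ∧ R))) ∨ ¬Q ∨ ¬S ∨ ¬R
= ((¬P ∨ Q ∨ ¬R ∨ R) ∧ (¬R ∨ (P ∧ ¬Q ∧ R))) ∨ ¬Q ∨ ¬S ∨ ¬R
= (¬P ∨ Q ∨ ¬R ∨ R ∨ ¬Q ∨ ¬S ∨ ¬R) ∧ (¬R ∨ P ∨ ¬Q ∨ ¬S ∨ ¬R) ∧ (¬R ∨ ¬Q ∨ ¬Q ∨ ¬S ∨ ¬R) ∧ (¬R ∨ R ∨ ¬Q ∨ ¬S ∨ ¬R)
= ¬R ∨ ¬Q ∨ ¬S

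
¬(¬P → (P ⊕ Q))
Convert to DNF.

¬(¬P → (P ⊕ Q))
≡ ¬(¬¬P ∨ (P ⊕ Q))   (eliminate →)
≡ ¬(¬¬P ∨ (P ∧ ¬Q) ∨ (¬P ∧ Q))   (expand ⊕)
≡ ¬¬¬P ∧ ¬(P ∧ ¬Q) ∧ ¬(¬P ∧ Q)   (De Morgan)
≡ ¬P ∧ ¬(P ∧ ¬Q) ∧ ¬(¬P ∧ Q)   (double negation)
≡ ¬P ∧ (¬P ∨ ¬¬Q) ∧ ¬(¬P ∧ Q)   (De Morgan)
≡ ¬P ∧ (¬P ∨ Q) ∧ ¬(¬P ∧ Q)   (double negation)
≡ ¬P ∧ (¬P ∨ Q) ∧ (¬¬P ∨ ¬Q)   (De Morgan)
≡ ¬P ∧ (¬P ∨ Q) ∧ (P ∨ ¬Q)   (double negation)
≡ (¬P ∧ ¬P ∧ P) ∨ (¬P ∧ ¬P ∧ ¬Q) ∨ (¬P ∧ Q ∧ P) ∨ (¬P ∧ Q ∧ ¬Q)   (distribute ∧ over ∨)
≡ ¬P ∧ ¬Q   (simplify)

¬P ∧ ¬Q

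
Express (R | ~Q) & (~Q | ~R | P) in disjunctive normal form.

(R & P) | ~Q

(R | ~Q) & (~Q | ~R | P)
≡ (R & ~Q) | (R & ~R) | (R & P) | (~Q & ~Q) | (~Q & ~R) | (~Q & P)   [distribute & over |]
≡ (R & P) | ~Q   [simplify]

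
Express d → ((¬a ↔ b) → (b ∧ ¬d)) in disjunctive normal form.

¬d ∨ (¬a ∧ ¬b) ∨ (b ∧ a)

d → ((¬a ↔ b) → (b ∧ ¬d))
≡ ¬d ∨ ((¬a ↔ b) → (b ∧ ¬d))   [eliminate →]
≡ ¬d ∨ ¬(¬a ↔ b) ∨ (b ∧ ¬d)   [eliminate →]
≡ ¬d ∨ ¬((¬a → b) ∧ (b → ¬a)) ∨ (b ∧ ¬d)   [eliminate ↔]
≡ ¬d ∨ ¬((¬¬a ∨ b) ∧ (b → ¬a)) ∨ (b ∧ ¬d)   [eliminate →]
≡ ¬d ∨ ¬((¬¬a ∨ b) ∧ (¬b ∨ ¬a)) ∨ (b ∧ ¬d)   [eliminate →]
≡ ¬d ∨ ¬(¬¬a ∨ b) ∨ ¬(¬b ∨ ¬a) ∨ (b ∧ ¬d)   [De Morgan]
≡ ¬d ∨ (¬¬¬a ∧ ¬b) ∨ ¬(¬b ∨ ¬a) ∨ (b ∧ ¬d)   [De Morgan]
≡ ¬d ∨ (¬a ∧ ¬b) ∨ ¬(¬b ∨ ¬a) ∨ (b ∧ ¬d)   [double negation]
≡ ¬d ∨ (¬a ∧ ¬b) ∨ (¬¬b ∧ ¬¬a) ∨ (b ∧ ¬d)   [De Morgan]
≡ ¬d ∨ (¬a ∧ ¬b) ∨ (b ∧ ¬¬a) ∨ (b ∧ ¬d)   [double negation]
≡ ¬d ∨ (¬a ∧ ¬b) ∨ (b ∧ a) ∨ (b ∧ ¬d)   [double negation]
≡ ¬d ∨ (¬a ∧ ¬b) ∨ (b ∧ a)   [simplify]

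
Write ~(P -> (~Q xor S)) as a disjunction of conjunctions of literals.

(P & Q & ~S) | (P & S & ~Q)

~(P -> (~Q xor S))
⇔ ~(~P | (~Q xor S))   [eliminate ->]
⇔ ~(~P | (~Q & ~S) | (~~Q & S))   [expand xor]
⇔ ~~P & ~(~Q & ~S) & ~(~~Q & S)   [De Morgan]
⇔ P & ~(~Q & ~S) & ~(~~Q & S)   [double negation]
⇔ P & (~~Q | ~~S) & ~(~~Q & S)   [De Morgan]
⇔ P & (Q | ~~S) & ~(~~Q & S)   [double negation]
⇔ P & (Q | S) & ~(~~Q & S)   [double negation]
⇔ P & (Q | S) & (~~~Q | ~S)   [De Morgan]
⇔ P & (Q | S) & (~Q | ~S)   [double negation]
⇔ (P & Q & ~Q) | (P & Q & ~S) | (P & S & ~Q) | (P & S & ~S)   [distribute & over |]
⇔ (P & Q & ~S) | (P & S & ~Q)   [simplify]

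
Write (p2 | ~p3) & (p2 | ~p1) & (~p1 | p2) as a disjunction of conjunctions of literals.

(p2 | ~p3) & (p2 | ~p1) & (~p1 | p2)
≡ (p2 & p2 & ~p1) | (p2 & p2 & p2) | (p2 & ~p1 & ~p1) | (p2 & ~p1 & p2) | (~p3 & p2 & ~p1) | (~p3 & p2 & p2) | (~p3 & ~p1 & ~p1) | (~p3 & ~p1 & p2)   [distribute & over |]
≡ p2 | (~p3 & ~p1)   [simplify]

p2 | (~p3 & ~p1)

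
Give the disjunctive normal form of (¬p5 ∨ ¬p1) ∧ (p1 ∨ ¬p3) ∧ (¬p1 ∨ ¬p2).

(¬p5 ∨ ¬p1) ∧ (p1 ∨ ¬p3) ∧ (¬p1 ∨ ¬p2)
≡ (¬p5 ∧ p1 ∧ ¬p1) ∨ (¬p5 ∧ p1 ∧ ¬p2) ∨ (¬p5 ∧ ¬p3 ∧ ¬p1) ∨ (¬p5 ∧ ¬p3 ∧ ¬p2) ∨ (¬p1 ∧ p1 ∧ ¬p1) ∨ (¬p1 ∧ p1 ∧ ¬p2) ∨ (¬p1 ∧ ¬p3 ∧ ¬p1) ∨ (¬p1 ∧ ¬p3 ∧ ¬p2)   [distribute ∧ over ∨]
≡ (¬p5 ∧ p1 ∧ ¬p2) ∨ (¬p5 ∧ ¬p3 ∧ ¬p2) ∨ (¬p1 ∧ ¬p3)   [simplify]

(¬p5 ∧ p1 ∧ ¬p2) ∨ (¬p5 ∧ ¬p3 ∧ ¬p2) ∨ (¬p1 ∧ ¬p3)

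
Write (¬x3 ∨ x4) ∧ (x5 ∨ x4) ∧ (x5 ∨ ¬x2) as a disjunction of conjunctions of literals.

(¬x3 ∨ x4) ∧ (x5 ∨ x4) ∧ (x5 ∨ ¬x2)
⇔ (¬x3 ∧ x5 ∧ x5) ∨ (¬x3 ∧ x5 ∧ ¬x2) ∨ (¬x3 ∧ x4 ∧ x5) ∨ (¬x3 ∧ x4 ∧ ¬x2) ∨ (x4 ∧ x5 ∧ x5) ∨ (x4 ∧ x5 ∧ ¬x2) ∨ (x4 ∧ x4 ∧ x5) ∨ (x4 ∧ x4 ∧ ¬x2)   — distribute ∧ over ∨
⇔ (¬x3 ∧ x5) ∨ (x4 ∧ x5) ∨ (x4 ∧ ¬x2)   — simplify

(¬x3 ∧ x5) ∨ (x4 ∧ x5) ∨ (x4 ∧ ¬x2)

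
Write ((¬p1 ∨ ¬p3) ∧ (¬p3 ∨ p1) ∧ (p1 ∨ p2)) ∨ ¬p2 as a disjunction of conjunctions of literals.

(¬p3 ∧ p1) ∨ (¬p3 ∧ p2) ∨ ¬p2

((¬p1 ∨ ¬p3) ∧ (¬p3 ∨ p1) ∧ (p1 ∨ p2)) ∨ ¬p2
≡ (¬p1 ∧ ¬p3 ∧ p1) ∨ (¬p1 ∧ ¬p3 ∧ p2) ∨ (¬p1 ∧ p1 ∧ p1) ∨ (¬p1 ∧ p1 ∧ p2) ∨ (¬p3 ∧ ¬p3 ∧ p1) ∨ (¬p3 ∧ ¬p3 ∧ p2) ∨ (¬p3 ∧ p1 ∧ p1) ∨ (¬p3 ∧ p1 ∧ p2) ∨ ¬p2   (distribute ∧ over ∨)
≡ (¬p3 ∧ p1) ∨ (¬p3 ∧ p2) ∨ ¬p2   (simplify)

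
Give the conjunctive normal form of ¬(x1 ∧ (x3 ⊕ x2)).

(¬x1 ∨ ¬x3 ∨ x2) ∧ (¬x1 ∨ ¬x2 ∨ x3)

¬(x1 ∧ (x3 ⊕ x2))
≡ ¬(x1 ∧ (x3 ∨ x2) ∧ ¬(x3 ∧ x2))   (expand ⊕)
≡ ¬x1 ∨ ¬(x3 ∨ x2) ∨ ¬¬(x3 ∧ x2)   (De Morgan)
≡ ¬x1 ∨ (¬x3 ∧ ¬x2) ∨ ¬¬(x3 ∧ x2)   (De Morgan)
≡ ¬x1 ∨ (¬x3 ∧ ¬x2) ∨ (x3 ∧ x2)   (double negation)
≡ (¬x1 ∨ ¬x3 ∨ x3) ∧ (¬x1 ∨ ¬x3 ∨ x2) ∧ (¬x1 ∨ ¬x2 ∨ x3) ∧ (¬x1 ∨ ¬x2 ∨ x2)   (distribute ∨ over ∧)
≡ (¬x1 ∨ ¬x3 ∨ x2) ∧ (¬x1 ∨ ¬x2 ∨ x3)   (simplify)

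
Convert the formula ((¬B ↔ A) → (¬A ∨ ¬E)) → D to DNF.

((¬B ↔ A) → (¬A ∨ ¬E)) → D
≡ ¬((¬B ↔ A) → (¬A ∨ ¬E)) ∨ D   [eliminate →]
≡ ¬(¬(¬B ↔ A) ∨ ¬A ∨ ¬E) ∨ D   [eliminate →]
≡ ¬(¬((¬B → A) ∧ (A → ¬B)) ∨ ¬A ∨ ¬E) ∨ D   [eliminate ↔]
≡ ¬(¬((¬¬B ∨ A) ∧ (A → ¬B)) ∨ ¬A ∨ ¬E) ∨ D   [eliminate →]
≡ ¬(¬((¬¬B ∨ A) ∧ (¬A ∨ ¬B)) ∨ ¬A ∨ ¬E) ∨ D   [eliminate →]
≡ (¬¬((¬¬B ∨ A) ∧ (¬A ∨ ¬B)) ∧ ¬¬A ∧ ¬¬E) ∨ D   [De Morgan]
≡ ((¬¬B ∨ A) ∧ (¬A ∨ ¬B) ∧ ¬¬A ∧ ¬¬E) ∨ D   [double negation]
≡ ((B ∨ A) ∧ (¬A ∨ ¬B) ∧ ¬¬A ∧ ¬¬E) ∨ D   [double negation]
≡ ((B ∨ A) ∧ (¬A ∨ ¬B) ∧ A ∧ ¬¬E) ∨ D   [double negation]
≡ ((B ∨ A) ∧ (¬A ∨ ¬B) ∧ A ∧ E) ∨ D   [double negation]
≡ (B ∧ ¬A ∧ A ∧ E) ∨ (B ∧ ¬B ∧ A ∧ E) ∨ (A ∧ ¬A ∧ A ∧ E) ∨ (A ∧ ¬B ∧ A ∧ E) ∨ D   [distribute ∧ over ∨]
≡ (A ∧ ¬B ∧ E) ∨ D   [simplify]

(A ∧ ¬B ∧ E) ∨ D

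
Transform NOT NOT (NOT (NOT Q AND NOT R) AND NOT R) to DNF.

NOT NOT (NOT (NOT Q AND NOT R) AND NOT R)
⇔ NOT (NOT Q AND NOT R) AND NOT R   (double negation)
⇔ (NOT NOT Q OR NOT NOT R) AND NOT R   (De Morgan)
⇔ (Q OR NOT NOT R) AND NOT R   (double negation)
⇔ (Q OR R) AND NOT R   (double negation)
⇔ (Q AND NOT R) OR (R AND NOT R)   (distribute AND over OR)
⇔ Q AND NOT R   (simplify)

Q AND NOT R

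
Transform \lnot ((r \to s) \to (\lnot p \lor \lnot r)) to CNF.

(\lnot r \lor s) \land p \land r

\lnot ((r \to s) \to (\lnot p \lor \lnot r))
= \lnot (\lnot (r \to s) \lor \lnot p \lor \lnot r)   [eliminate \to]
= \lnot (\lnot (\lnot r \lor s) \lor \lnot p \lor \lnot r)   [eliminate \to]
= \lnot \lnot (\lnot r \lor s) \land \lnot \lnot p \land \lnot \lnot r   [De Morgan]
= (\lnot r \lor s) \land \lnot \lnot p \land \lnot \lnot r   [double negation]
= (\lnot r \lor s) \land p \land \lnot \lnot r   [double negation]
= (\lnot r \lor s) \land p \land r   [double negation]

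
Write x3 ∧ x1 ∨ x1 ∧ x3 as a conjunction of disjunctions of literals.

x3 ∧ x1 ∨ x1 ∧ x3
= (x3 ∨ x1) ∧ (x3 ∨ x3) ∧ (x1 ∨ x1) ∧ (x1 ∨ x3)   [distribute ∨ over ∧]
= x3 ∧ x1   [simplify]

x3 ∧ x1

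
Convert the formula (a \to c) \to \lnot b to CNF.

(a \to c) \to \lnot b
≡ \lnot (a \to c) \lor \lnot b   [eliminate \to]
≡ \lnot (\lnot a \lor c) \lor \lnot b   [eliminate \to]
≡ (\lnot \lnot a \land \lnot c) \lor \lnot b   [De Morgan]
≡ (a \land \lnot c) \lor \lnot b   [double negation]
≡ (a \lor \lnot b) \land (\lnot c \lor \lnot b)   [distribute \lor over \land]

(a \lor \lnot b) \land (\lnot c \lor \lnot b)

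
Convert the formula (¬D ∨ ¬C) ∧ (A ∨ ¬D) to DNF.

¬D ∨ (¬C ∧ A)

(¬D ∨ ¬C) ∧ (A ∨ ¬D)
≡ (¬D ∧ A) ∨ (¬D ∧ ¬D) ∨ (¬C ∧ A) ∨ (¬C ∧ ¬D)   (distribute ∧ over ∨)
≡ ¬D ∨ (¬C ∧ A)   (simplify)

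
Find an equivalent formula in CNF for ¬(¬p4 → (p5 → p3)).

¬p4 ∧ p5 ∧ ¬p3

¬(¬p4 → (p5 → p3))
≡ ¬(¬¬p4 ∨ (p5 → p3))   — eliminate →
≡ ¬(¬¬p4 ∨ ¬p5 ∨ p3)   — eliminate →
≡ ¬¬¬p4 ∧ ¬¬p5 ∧ ¬p3   — De Morgan
≡ ¬p4 ∧ ¬¬p5 ∧ ¬p3   — double negation
≡ ¬p4 ∧ p5 ∧ ¬p3   — double negation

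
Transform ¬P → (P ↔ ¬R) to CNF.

P ∨ R

¬P → (P ↔ ¬R)
= ¬¬P ∨ (P ↔ ¬R)   [eliminate →]
= ¬¬P ∨ ((P → ¬R) ∧ (¬R → P))   [eliminate ↔]
= ¬¬P ∨ ((¬P ∨ ¬R) ∧ (¬R → P))   [eliminate →]
= ¬¬P ∨ ((¬P ∨ ¬R) ∧ (¬¬R ∨ P))   [eliminate →]
= P ∨ ((¬P ∨ ¬R) ∧ (¬¬R ∨ P))   [double negation]
= P ∨ ((¬P ∨ ¬R) ∧ (R ∨ P))   [double negation]
= (P ∨ ¬P ∨ ¬R) ∧ (P ∨ R ∨ P)   [distribute ∨ over ∧]
= P ∨ R   [simplify]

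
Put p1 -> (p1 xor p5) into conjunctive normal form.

p1 -> (p1 xor p5)
≡ ~p1 | (p1 xor p5)
≡ ~p1 | ((p1 | p5) & ~(p1 & p5))
≡ ~p1 | ((p1 | p5) & (~p1 | ~p5))
≡ (~p1 | p1 | p5) & (~p1 | ~p1 | ~p5)
≡ ~p1 | ~p5

~p1 | ~p5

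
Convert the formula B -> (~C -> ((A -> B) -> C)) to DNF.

~B | C

B -> (~C -> ((A -> B) -> C))
= ~B | (~C -> ((A -> B) -> C))   [eliminate ->]
= ~B | ~~C | ((A -> B) -> C)   [eliminate ->]
= ~B | ~~C | ~(A -> B) | C   [eliminate ->]
= ~B | ~~C | ~(~A | B) | C   [eliminate ->]
= ~B | C | ~(~A | B) | C   [double negation]
= ~B | C | (~~A & ~B) | C   [De Morgan]
= ~B | C | (A & ~B) | C   [double negation]
= ~B | C   [simplify]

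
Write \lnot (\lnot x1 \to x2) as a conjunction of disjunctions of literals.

\lnot x1 \land \lnot x2

\lnot (\lnot x1 \to x2)
= \lnot (\lnot \lnot x1 \lor x2)   — eliminate \to
= \lnot \lnot \lnot x1 \land \lnot x2   — De Morgan
= \lnot x1 \land \lnot x2   — double negation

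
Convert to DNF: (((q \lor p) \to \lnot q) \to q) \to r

\lnot q \lor r

(((q \lor p) \to \lnot q) \to q) \to r
⇔ \lnot (((q \lor p) \to \lnot q) \to q) \lor r   — eliminate \to
⇔ \lnot (\lnot ((q \lor p) \to \lnot q) \lor q) \lor r   — eliminate \to
⇔ \lnot (\lnot (\lnot (q \lor p) \lor \lnot q) \lor q) \lor r   — eliminate \to
⇔ (\lnot \lnot (\lnot (q \lor p) \lor \lnot q) \land \lnot q) \lor r   — De Morgan
⇔ ((\lnot (q \lor p) \lor \lnot q) \land \lnot q) \lor r   — double negation
⇔ (((\lnot q \land \lnot p) \lor \lnot q) \land \lnot q) \lor r   — De Morgan
⇔ (\lnot q \land \lnot p \land \lnot q) \lor (\lnot q \land \lnot q) \lor r   — distribute \land over \lor
⇔ \lnot q \lor r   — simplify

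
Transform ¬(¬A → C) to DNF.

¬(¬A → C)
≡ ¬(¬¬A ∨ C)   [eliminate →]
≡ ¬¬¬A ∧ ¬C   [De Morgan]
≡ ¬A ∧ ¬C   [double negation]

¬A ∧ ¬C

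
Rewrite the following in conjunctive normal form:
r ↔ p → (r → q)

(¬r ∨ ¬p ∨ q) ∧ r

r ↔ p → (r → q)
≡ (r → (p → (r → q))) ∧ ((p → (r → q)) → r)   [eliminate ↔]
≡ (¬r ∨ (p → (r → q))) ∧ ((p → (r → q)) → r)   [eliminate →]
≡ (¬r ∨ ¬p ∨ (r → q)) ∧ ((p → (r → q)) → r)   [eliminate →]
≡ (¬r ∨ ¬p ∨ ¬r ∨ q) ∧ ((p → (r → q)) → r)   [eliminate →]
≡ (¬r ∨ ¬p ∨ ¬r ∨ q) ∧ (¬(p → (r → q)) ∨ r)   [eliminate →]
≡ (¬r ∨ ¬p ∨ ¬r ∨ q) ∧ (¬(¬p ∨ (r → q)) ∨ r)   [eliminate →]
≡ (¬r ∨ ¬p ∨ ¬r ∨ q) ∧ (¬(¬p ∨ ¬r ∨ q) ∨ r)   [eliminate →]
≡ (¬r ∨ ¬p ∨ ¬r ∨ q) ∧ (¬¬p ∧ ¬¬r ∧ ¬q ∨ r)   [De Morgan]
≡ (¬r ∨ ¬p ∨ ¬r ∨ q) ∧ (p ∧ ¬¬r ∧ ¬q ∨ r)   [double negation]
≡ (¬r ∨ ¬p ∨ ¬r ∨ q) ∧ (p ∧ r ∧ ¬q ∨ r)   [double negation]
≡ (¬r ∨ ¬p ∨ ¬r ∨ q) ∧ (p ∨ r) ∧ (r ∨ r) ∧ (¬q ∨ r)   [distribute ∨ over ∧]
≡ (¬r ∨ ¬p ∨ q) ∧ r   [simplify]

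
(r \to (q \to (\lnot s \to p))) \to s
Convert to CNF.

(r \lor s) \land (q \lor s) \land (\lnot p \lor s)

(r \to (q \to (\lnot s \to p))) \to s
⇔ \lnot (r \to (q \to (\lnot s \to p))) \lor s   (eliminate \to)
⇔ \lnot (\lnot r \lor (q \to (\lnot s \to p))) \lor s   (eliminate \to)
⇔ \lnot (\lnot r \lor \lnot q \lor (\lnot s \to p)) \lor s   (eliminate \to)
⇔ \lnot (\lnot r \lor \lnot q \lor \lnot \lnot s \lor p) \lor s   (eliminate \to)
⇔ (\lnot \lnot r \land \lnot \lnot q \land \lnot \lnot \lnot s \land \lnot p) \lor s   (De Morgan)
⇔ (r \land \lnot \lnot q \land \lnot \lnot \lnot s \land \lnot p) \lor s   (double negation)
⇔ (r \land q \land \lnot \lnot \lnot s \land \lnot p) \lor s   (double negation)
⇔ (r \land q \land \lnot s \land \lnot p) \lor s   (double negation)
⇔ (r \lor s) \land (q \lor s) \land (\lnot s \lor s) \land (\lnot p \lor s)   (distribute \lor over \land)
⇔ (r \lor s) \land (q \lor s) \land (\lnot p \lor s)   (simplify)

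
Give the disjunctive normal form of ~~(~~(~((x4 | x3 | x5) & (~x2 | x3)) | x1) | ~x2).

~~(~~(~((x4 | x3 | x5) & (~x2 | x3)) | x1) | ~x2)
≡ ~~(~((x4 | x3 | x5) & (~x2 | x3)) | x1) | ~x2
≡ ~((x4 | x3 | x5) & (~x2 | x3)) | x1 | ~x2
≡ ~(x4 | x3 | x5) | ~(~x2 | x3) | x1 | ~x2
≡ (~x4 & ~x3 & ~x5) | ~(~x2 | x3) | x1 | ~x2
≡ (~x4 & ~x3 & ~x5) | (~~x2 & ~x3) | x1 | ~x2
≡ (~x4 & ~x3 & ~x5) | (x2 & ~x3) | x1 | ~x2

(~x4 & ~x3 & ~x5) | (x2 & ~x3) | x1 | ~x2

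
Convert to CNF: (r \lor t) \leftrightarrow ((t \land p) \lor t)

(r \lor t) \leftrightarrow ((t \land p) \lor t)
≡ ((r \lor t) \to ((t \land p) \lor t)) \land (((t \land p) \lor t) \to (r \lor t))   [eliminate \leftrightarrow]
≡ (\lnot (r \lor t) \lor (t \land p) \lor t) \land (((t \land p) \lor t) \to (r \lor t))   [eliminate \to]
≡ (\lnot (r \lor t) \lor (t \land p) \lor t) \land (\lnot ((t \land p) \lor t) \lor r \lor t)   [eliminate \to]
≡ ((\lnot r \land \lnot t) \lor (t \land p) \lor t) \land (\lnot ((t \land p) \lor t) \lor r \lor t)   [De Morgan]
≡ ((\lnot r \land \lnot t) \lor (t \land p) \lor t) \land ((\lnot (t \land p) \land \lnot t) \lor r \lor t)   [De Morgan]
≡ ((\lnot r \land \lnot t) \lor (t \land p) \lor t) \land (((\lnot t \lor \lnot p) \land \lnot t) \lor r \lor t)   [De Morgan]
≡ (\lnot r \lor t \lor t) \land (\lnot r \lor p \lor t) \land (\lnot t \lor t \lor t) \land (\lnot t \lor p \lor t) \land (\lnot t \lor \lnot p \lor r \lor t) \land (\lnot t \lor r \lor t)   [distribute \lor over \land]
≡ \lnot r \lor t   [simplify]

\lnot r \lor t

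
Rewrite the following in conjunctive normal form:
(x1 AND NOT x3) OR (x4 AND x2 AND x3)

(x1 AND NOT x3) OR (x4 AND x2 AND x3)
⇔ (x1 OR x4) AND (x1 OR x2) AND (x1 OR x3) AND (NOT x3 OR x4) AND (NOT x3 OR x2) AND (NOT x3 OR x3)   [distribute OR over AND]
⇔ (x1 OR x4) AND (x1 OR x2) AND (x1 OR x3) AND (NOT x3 OR x4) AND (NOT x3 OR x2)   [simplify]

(x1 OR x4) AND (x1 OR x2) AND (x1 OR x3) AND (NOT x3 OR x4) AND (NOT x3 OR x2)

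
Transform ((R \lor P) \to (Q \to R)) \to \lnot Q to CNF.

(R \lor P \lor \lnot Q) \land (\lnot R \lor \lnot Q)

((R \lor P) \to (Q \to R)) \to \lnot Q
≡ \lnot ((R \lor P) \to (Q \to R)) \lor \lnot Q   [eliminate \to]
≡ \lnot (\lnot (R \lor P) \lor (Q \to R)) \lor \lnot Q   [eliminate \to]
≡ \lnot (\lnot (R \lor P) \lor \lnot Q \lor R) \lor \lnot Q   [eliminate \to]
≡ (\lnot \lnot (R \lor P) \land \lnot \lnot Q \land \lnot R) \lor \lnot Q   [De Morgan]
≡ ((R \lor P) \land \lnot \lnot Q \land \lnot R) \lor \lnot Q   [double negation]
≡ ((R \lor P) \land Q \land \lnot R) \lor \lnot Q   [double negation]
≡ (R \lor P \lor \lnot Q) \land (Q \lor \lnot Q) \land (\lnot R \lor \lnot Q)   [distribute \lor over \land]
≡ (R \lor P \lor \lnot Q) \land (\lnot R \lor \lnot Q)   [simplify]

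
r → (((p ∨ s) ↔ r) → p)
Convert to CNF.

r → (((p ∨ s) ↔ r) → p)
⇔ ¬r ∨ (((p ∨ s) ↔ r) → p)
⇔ ¬r ∨ ¬((p ∨ s) ↔ r) ∨ p
⇔ ¬r ∨ ¬(((p ∨ s) → r) ∧ (r → (p ∨ s))) ∨ p
⇔ ¬r ∨ ¬((¬(p ∨ s) ∨ r) ∧ (r → (p ∨ s))) ∨ p
⇔ ¬r ∨ ¬((¬(p ∨ s) ∨ r) ∧ (¬r ∨ p ∨ s)) ∨ p
⇔ ¬r ∨ ¬(¬(p ∨ s) ∨ r) ∨ ¬(¬r ∨ p ∨ s) ∨ p
⇔ ¬r ∨ (¬¬(p ∨ s) ∧ ¬r) ∨ ¬(¬r ∨ p ∨ s) ∨ p
⇔ ¬r ∨ ((p ∨ s) ∧ ¬r) ∨ ¬(¬r ∨ p ∨ s) ∨ p
⇔ ¬r ∨ ((p ∨ s) ∧ ¬r) ∨ (¬¬r ∧ ¬p ∧ ¬s) ∨ p
⇔ ¬r ∨ ((p ∨ s) ∧ ¬r) ∨ (r ∧ ¬p ∧ ¬s) ∨ p
⇔ (¬r ∨ p ∨ s ∨ r ∨ p) ∧ (¬r ∨ p ∨ s ∨ ¬p ∨ p) ∧ (¬r ∨ p ∨ s ∨ ¬s ∨ p) ∧ (¬r ∨ ¬r ∨ r ∨ p) ∧ (¬r ∨ ¬r ∨ ¬p ∨ p) ∧ (¬r ∨ ¬r ∨ ¬s ∨ p)
⇔ ¬r ∨ ¬s ∨ p

¬r ∨ ¬s ∨ p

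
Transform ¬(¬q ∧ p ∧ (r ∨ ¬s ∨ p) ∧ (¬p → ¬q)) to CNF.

q ∨ ¬p

¬(¬q ∧ p ∧ (r ∨ ¬s ∨ p) ∧ (¬p → ¬q))
= ¬(¬q ∧ p ∧ (r ∨ ¬s ∨ p) ∧ (¬¬p ∨ ¬q))   [eliminate →]
= ¬¬q ∨ ¬p ∨ ¬(r ∨ ¬s ∨ p) ∨ ¬(¬¬p ∨ ¬q)   [De Morgan]
= q ∨ ¬p ∨ ¬(r ∨ ¬s ∨ p) ∨ ¬(¬¬p ∨ ¬q)   [double negation]
= q ∨ ¬p ∨ (¬r ∧ ¬¬s ∧ ¬p) ∨ ¬(¬¬p ∨ ¬q)   [De Morgan]
= q ∨ ¬p ∨ (¬r ∧ s ∧ ¬p) ∨ ¬(¬¬p ∨ ¬q)   [double negation]
= q ∨ ¬p ∨ (¬r ∧ s ∧ ¬p) ∨ (¬¬¬p ∧ ¬¬q)   [De Morgan]
= q ∨ ¬p ∨ (¬r ∧ s ∧ ¬p) ∨ (¬p ∧ ¬¬q)   [double negation]
= q ∨ ¬p ∨ (¬r ∧ s ∧ ¬p) ∨ (¬p ∧ q)   [double negation]
= (q ∨ ¬p ∨ ¬r ∨ ¬p) ∧ (q ∨ ¬p ∨ ¬r ∨ q) ∧ (q ∨ ¬p ∨ s ∨ ¬p) ∧ (q ∨ ¬p ∨ s ∨ q) ∧ (q ∨ ¬p ∨ ¬p ∨ ¬p) ∧ (q ∨ ¬p ∨ ¬p ∨ q)   [distribute ∨ over ∧]
= q ∨ ¬p   [simplify]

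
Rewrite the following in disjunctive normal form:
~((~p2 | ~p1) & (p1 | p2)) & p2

p2 & p1

~((~p2 | ~p1) & (p1 | p2)) & p2
≡ (~(~p2 | ~p1) | ~(p1 | p2)) & p2   — De Morgan
≡ ((~~p2 & ~~p1) | ~(p1 | p2)) & p2   — De Morgan
≡ ((p2 & ~~p1) | ~(p1 | p2)) & p2   — double negation
≡ ((p2 & p1) | ~(p1 | p2)) & p2   — double negation
≡ ((p2 & p1) | (~p1 & ~p2)) & p2   — De Morgan
≡ (p2 & p1 & p2) | (~p1 & ~p2 & p2)   — distribute & over |
≡ p2 & p1   — simplify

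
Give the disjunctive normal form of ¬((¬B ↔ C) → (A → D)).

(B ∧ ¬C ∧ A ∧ ¬D) ∨ (C ∧ ¬B ∧ A ∧ ¬D)

¬((¬B ↔ C) → (A → D))
= ¬(¬(¬B ↔ C) ∨ (A → D))   — eliminate →
= ¬(¬((¬B → C) ∧ (C → ¬B)) ∨ (A → D))   — eliminate ↔
= ¬(¬((¬¬B ∨ C) ∧ (C → ¬B)) ∨ (A → D))   — eliminate →
= ¬(¬((¬¬B ∨ C) ∧ (¬C ∨ ¬B)) ∨ (A → D))   — eliminate →
= ¬(¬((¬¬B ∨ C) ∧ (¬C ∨ ¬B)) ∨ ¬A ∨ D)   — eliminate →
= ¬¬((¬¬B ∨ C) ∧ (¬C ∨ ¬B)) ∧ ¬¬A ∧ ¬D   — De Morgan
= (¬¬B ∨ C) ∧ (¬C ∨ ¬B) ∧ ¬¬A ∧ ¬D   — double negation
= (B ∨ C) ∧ (¬C ∨ ¬B) ∧ ¬¬A ∧ ¬D   — double negation
= (B ∨ C) ∧ (¬C ∨ ¬B) ∧ A ∧ ¬D   — double negation
= (B ∧ ¬C ∧ A ∧ ¬D) ∨ (B ∧ ¬B ∧ A ∧ ¬D) ∨ (C ∧ ¬C ∧ A ∧ ¬D) ∨ (C ∧ ¬B ∧ A ∧ ¬D)   — distribute ∧ over ∨
= (B ∧ ¬C ∧ A ∧ ¬D) ∨ (C ∧ ¬B ∧ A ∧ ¬D)   — simplify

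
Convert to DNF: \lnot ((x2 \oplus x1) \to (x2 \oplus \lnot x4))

\lnot ((x2 \oplus x1) \to (x2 \oplus \lnot x4))
= \lnot (\lnot (x2 \oplus x1) \lor (x2 \oplus \lnot x4))   [eliminate \to]
= \lnot (\lnot ((x2 \land \lnot x1) \lor (\lnot x2 \land x1)) \lor (x2 \oplus \lnot x4))   [expand \oplus]
= \lnot (\lnot ((x2 \land \lnot x1) \lor (\lnot x2 \land x1)) \lor (x2 \land \lnot \lnot x4) \lor (\lnot x2 \land \lnot x4))   [expand \oplus]
= \lnot \lnot ((x2 \land \lnot x1) \lor (\lnot x2 \land x1)) \land \lnot (x2 \land \lnot \lnot x4) \land \lnot (\lnot x2 \land \lnot x4)   [De Morgan]
= ((x2 \land \lnot x1) \lor (\lnot x2 \land x1)) \land \lnot (x2 \land \lnot \lnot x4) \land \lnot (\lnot x2 \land \lnot x4)   [double negation]
= ((x2 \land \lnot x1) \lor (\lnot x2 \land x1)) \land (\lnot x2 \lor \lnot \lnot \lnot x4) \land \lnot (\lnot x2 \land \lnot x4)   [De Morgan]
= ((x2 \land \lnot x1) \lor (\lnot x2 \land x1)) \land (\lnot x2 \lor \lnot x4) \land \lnot (\lnot x2 \land \lnot x4)   [double negation]
= ((x2 \land \lnot x1) \lor (\lnot x2 \land x1)) \land (\lnot x2 \lor \lnot x4) \land (\lnot \lnot x2 \lor \lnot \lnot x4)   [De Morgan]
= ((x2 \land \lnot x1) \lor (\lnot x2 \land x1)) \land (\lnot x2 \lor \lnot x4) \land (x2 \lor \lnot \lnot x4)   [double negation]
= ((x2 \land \lnot x1) \lor (\lnot x2 \land x1)) \land (\lnot x2 \lor \lnot x4) \land (x2 \lor x4)   [double negation]
= (x2 \land \lnot x1 \land \lnot x2 \land x2) \lor (x2 \land \lnot x1 \land \lnot x2 \land x4) \lor (x2 \land \lnot x1 \land \lnot x4 \land x2) \lor (x2 \land \lnot x1 \land \lnot x4 \land x4) \lor (\lnot x2 \land x1 \land \lnot x2 \land x2) \lor (\lnot x2 \land x1 \land \lnot x2 \land x4) \lor (\lnot x2 \land x1 \land \lnot x4 \land x2) \lor (\lnot x2 \land x1 \land \lnot x4 \land x4)   [distribute \land over \lor]
= (x2 \land \lnot x1 \land \lnot x4) \lor (\lnot x2 \land x1 \land x4)   [simplify]

(x2 \land \lnot x1 \land \lnot x4) \lor (\lnot x2 \land x1 \land x4)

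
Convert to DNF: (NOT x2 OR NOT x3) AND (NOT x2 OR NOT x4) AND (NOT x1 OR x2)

(NOT x2 OR NOT x3) AND (NOT x2 OR NOT x4) AND (NOT x1 OR x2)
≡ (NOT x2 AND NOT x2 AND NOT x1) OR (NOT x2 AND NOT x2 AND x2) OR (NOT x2 AND NOT x4 AND NOT x1) OR (NOT x2 AND NOT x4 AND x2) OR (NOT x3 AND NOT x2 AND NOT x1) OR (NOT x3 AND NOT x2 AND x2) OR (NOT x3 AND NOT x4 AND NOT x1) OR (NOT x3 AND NOT x4 AND x2)   [distribute AND over OR]
≡ (NOT x2 AND NOT x1) OR (NOT x3 AND NOT x4 AND NOT x1) OR (NOT x3 AND NOT x4 AND x2)   [simplify]

(NOT x2 AND NOT x1) OR (NOT x3 AND NOT x4 AND NOT x1) OR (NOT x3 AND NOT x4 AND x2)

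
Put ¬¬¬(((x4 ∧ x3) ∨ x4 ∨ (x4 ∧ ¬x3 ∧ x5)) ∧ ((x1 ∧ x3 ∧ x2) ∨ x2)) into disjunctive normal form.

¬x4 ∨ ¬x2

¬¬¬(((x4 ∧ x3) ∨ x4 ∨ (x4 ∧ ¬x3 ∧ x5)) ∧ ((x1 ∧ x3 ∧ x2) ∨ x2))
= ¬(((x4 ∧ x3) ∨ x4 ∨ (x4 ∧ ¬x3 ∧ x5)) ∧ ((x1 ∧ x3 ∧ x2) ∨ x2))   [double negation]
= ¬((x4 ∧ x3) ∨ x4 ∨ (x4 ∧ ¬x3 ∧ x5)) ∨ ¬((x1 ∧ x3 ∧ x2) ∨ x2)   [De Morgan]
= (¬(x4 ∧ x3) ∧ ¬x4 ∧ ¬(x4 ∧ ¬x3 ∧ x5)) ∨ ¬((x1 ∧ x3 ∧ x2) ∨ x2)   [De Morgan]
= ((¬x4 ∨ ¬x3) ∧ ¬x4 ∧ ¬(x4 ∧ ¬x3 ∧ x5)) ∨ ¬((x1 ∧ x3 ∧ x2) ∨ x2)   [De Morgan]
= ((¬x4 ∨ ¬x3) ∧ ¬x4 ∧ (¬x4 ∨ ¬¬x3 ∨ ¬x5)) ∨ ¬((x1 ∧ x3 ∧ x2) ∨ x2)   [De Morgan]
= ((¬x4 ∨ ¬x3) ∧ ¬x4 ∧ (¬x4 ∨ x3 ∨ ¬x5)) ∨ ¬((x1 ∧ x3 ∧ x2) ∨ x2)   [double negation]
= ((¬x4 ∨ ¬x3) ∧ ¬x4 ∧ (¬x4 ∨ x3 ∨ ¬x5)) ∨ (¬(x1 ∧ x3 ∧ x2) ∧ ¬x2)   [De Morgan]
= ((¬x4 ∨ ¬x3) ∧ ¬x4 ∧ (¬x4 ∨ x3 ∨ ¬x5)) ∨ ((¬x1 ∨ ¬x3 ∨ ¬x2) ∧ ¬x2)   [De Morgan]
= (¬x4 ∧ ¬x4 ∧ ¬x4) ∨ (¬x4 ∧ ¬x4 ∧ x3) ∨ (¬x4 ∧ ¬x4 ∧ ¬x5) ∨ (¬x3 ∧ ¬x4 ∧ ¬x4) ∨ (¬x3 ∧ ¬x4 ∧ x3) ∨ (¬x3 ∧ ¬x4 ∧ ¬x5) ∨ (¬x1 ∧ ¬x2) ∨ (¬x3 ∧ ¬x2) ∨ (¬x2 ∧ ¬x2)   [distribute ∧ over ∨]
= ¬x4 ∨ ¬x2   [simplify]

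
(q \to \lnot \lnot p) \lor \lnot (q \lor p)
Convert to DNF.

(q \to \lnot \lnot p) \lor \lnot (q \lor p)
⇔ \lnot q \lor \lnot \lnot p \lor \lnot (q \lor p)   — eliminate \to
⇔ \lnot q \lor p \lor \lnot (q \lor p)   — double negation
⇔ \lnot q \lor p \lor (\lnot q \land \lnot p)   — De Morgan
⇔ \lnot q \lor p   — simplify

\lnot q \lor p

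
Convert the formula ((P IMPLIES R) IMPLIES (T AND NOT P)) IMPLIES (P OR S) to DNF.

(NOT P AND NOT T) OR (R AND NOT T) OR P OR S

((P IMPLIES R) IMPLIES (T AND NOT P)) IMPLIES (P OR S)
≡ NOT ((P IMPLIES R) IMPLIES (T AND NOT P)) OR P OR S   (eliminate IMPLIES)
≡ NOT (NOT (P IMPLIES R) OR (T AND NOT P)) OR P OR S   (eliminate IMPLIES)
≡ NOT (NOT (NOT P OR R) OR (T AND NOT P)) OR P OR S   (eliminate IMPLIES)
≡ (NOT NOT (NOT P OR R) AND NOT (T AND NOT P)) OR P OR S   (De Morgan)
≡ ((NOT P OR R) AND NOT (T AND NOT P)) OR P OR S   (double negation)
≡ ((NOT P OR R) AND (NOT T OR NOT NOT P)) OR P OR S   (De Morgan)
≡ ((NOT P OR R) AND (NOT T OR P)) OR P OR S   (double negation)
≡ (NOT P AND NOT T) OR (NOT P AND P) OR (R AND NOT T) OR (R AND P) OR P OR S   (distribute AND over OR)
≡ (NOT P AND NOT T) OR (R AND NOT T) OR P OR S   (simplify)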